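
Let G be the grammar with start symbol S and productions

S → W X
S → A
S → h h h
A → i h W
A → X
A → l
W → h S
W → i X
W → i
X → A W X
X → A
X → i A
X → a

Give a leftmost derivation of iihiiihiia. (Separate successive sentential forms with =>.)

S => WX => iX => iA => iihW => iihiX => iihiAWX => iihiXWX => iihiiAWX => iihiiihWWX => iihiiihiWX => iihiiihiiX => iihiiihiia

S => WX   [S → W X]
WX => iX   [W → i]
iX => iA   [X → A]
iA => iihW   [A → i h W]
iihW => iihiX   [W → i X]
iihiX => iihiAWX   [X → A W X]
iihiAWX => iihiXWX   [A → X]
iihiXWX => iihiiAWX   [X → i A]
iihiiAWX => iihiiihWWX   [A → i h W]
iihiiihWWX => iihiiihiWX   [W → i]
iihiiihiWX => iihiiihiiX   [W → i]
iihiiihiiX => iihiiihiia   [X → a]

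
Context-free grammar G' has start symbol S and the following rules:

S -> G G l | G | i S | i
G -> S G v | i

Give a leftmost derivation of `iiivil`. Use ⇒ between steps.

S⇒iS⇒iGGl⇒iSGvGl⇒iiGvGl⇒iiivGl⇒iiivil

S ⇒ iS   [S -> i S]
iS ⇒ iGGl   [S -> G G l]
iGGl ⇒ iSGvGl   [G -> S G v]
iSGvGl ⇒ iiGvGl   [S -> i]
iiGvGl ⇒ iiivGl   [G -> i]
iiivGl ⇒ iiivil   [G -> i]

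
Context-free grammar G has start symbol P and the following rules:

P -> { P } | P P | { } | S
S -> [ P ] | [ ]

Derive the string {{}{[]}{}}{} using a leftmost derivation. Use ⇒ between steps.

P ⇒ PP ⇒ {P}P ⇒ {PP}P ⇒ {PPP}P ⇒ {{}PP}P ⇒ {{}{P}P}P ⇒ {{}{S}P}P ⇒ {{}{[]}P}P ⇒ {{}{[]}{}}P ⇒ {{}{[]}{}}{}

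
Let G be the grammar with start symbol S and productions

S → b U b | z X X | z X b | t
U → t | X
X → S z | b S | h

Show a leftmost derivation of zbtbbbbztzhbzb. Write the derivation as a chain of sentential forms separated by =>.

S=>zXX=>zbSX=>zbtX=>zbtbS=>zbtbbUb=>zbtbbXb=>zbtbbSzb=>zbtbbbUbzb=>zbtbbbXbzb=>zbtbbbbSbzb=>zbtbbbbzXXbzb=>zbtbbbbzSzXbzb=>zbtbbbbztzXbzb=>zbtbbbbztzhbzb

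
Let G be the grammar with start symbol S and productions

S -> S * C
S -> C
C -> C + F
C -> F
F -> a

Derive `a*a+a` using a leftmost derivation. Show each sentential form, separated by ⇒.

S⇒S*C⇒C*C⇒F*C⇒a*C⇒a*C+F⇒a*F+F⇒a*a+F⇒a*a+a

S ⇒ S*C   [S -> S * C]
S*C ⇒ C*C   [S -> C]
C*C ⇒ F*C   [C -> F]
F*C ⇒ a*C   [F -> a]
a*C ⇒ a*C+F   [C -> C + F]
a*C+F ⇒ a*F+F   [C -> F]
a*F+F ⇒ a*a+F   [F -> a]
a*a+F ⇒ a*a+a   [F -> a]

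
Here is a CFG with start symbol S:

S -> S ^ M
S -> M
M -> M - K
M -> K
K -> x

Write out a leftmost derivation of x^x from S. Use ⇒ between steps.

S ⇒ S^M   [S -> S ^ M]
S^M ⇒ M^M   [S -> M]
M^M ⇒ K^M   [M -> K]
K^M ⇒ x^M   [K -> x]
x^M ⇒ x^K   [M -> K]
x^K ⇒ x^x   [K -> x]

S⇒S^M⇒M^M⇒K^M⇒x^M⇒x^K⇒x^x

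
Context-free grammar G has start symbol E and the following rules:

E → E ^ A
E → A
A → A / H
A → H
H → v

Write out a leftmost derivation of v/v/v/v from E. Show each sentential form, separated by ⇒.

E ⇒ A   [E → A]
A ⇒ A/H   [A → A / H]
A/H ⇒ A/H/H   [A → A / H]
A/H/H ⇒ A/H/H/H   [A → A / H]
A/H/H/H ⇒ H/H/H/H   [A → H]
H/H/H/H ⇒ v/H/H/H   [H → v]
v/H/H/H ⇒ v/v/H/H   [H → v]
v/v/H/H ⇒ v/v/v/H   [H → v]
v/v/v/H ⇒ v/v/v/v   [H → v]

E ⇒ A ⇒ A/H ⇒ A/H/H ⇒ A/H/H/H ⇒ H/H/H/H ⇒ v/H/H/H ⇒ v/v/H/H ⇒ v/v/v/H ⇒ v/v/v/v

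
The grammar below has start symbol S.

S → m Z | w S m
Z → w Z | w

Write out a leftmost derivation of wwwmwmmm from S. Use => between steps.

S=>wSm=>wwSmm=>wwwSmmm=>wwwmZmmm=>wwwmwmmm

S => wSm   [S → w S m]
wSm => wwSmm   [S → w S m]
wwSmm => wwwSmmm   [S → w S m]
wwwSmmm => wwwmZmmm   [S → m Z]
wwwmZmmm => wwwmwmmm   [Z → w]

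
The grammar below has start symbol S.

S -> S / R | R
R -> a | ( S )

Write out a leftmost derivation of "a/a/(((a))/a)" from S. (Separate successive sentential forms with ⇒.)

S ⇒ S/R   [S -> S / R]
S/R ⇒ S/R/R   [S -> S / R]
S/R/R ⇒ R/R/R   [S -> R]
R/R/R ⇒ a/R/R   [R -> a]
a/R/R ⇒ a/a/R   [R -> a]
a/a/R ⇒ a/a/(S)   [R -> ( S )]
a/a/(S) ⇒ a/a/(S/R)   [S -> S / R]
a/a/(S/R) ⇒ a/a/(R/R)   [S -> R]
a/a/(R/R) ⇒ a/a/((S)/R)   [R -> ( S )]
a/a/((S)/R) ⇒ a/a/((R)/R)   [S -> R]
a/a/((R)/R) ⇒ a/a/(((S))/R)   [R -> ( S )]
a/a/(((S))/R) ⇒ a/a/(((R))/R)   [S -> R]
a/a/(((R))/R) ⇒ a/a/(((a))/R)   [R -> a]
a/a/(((a))/R) ⇒ a/a/(((a))/a)   [R -> a]

S⇒S/R⇒S/R/R⇒R/R/R⇒a/R/R⇒a/a/R⇒a/a/(S)⇒a/a/(S/R)⇒a/a/(R/R)⇒a/a/((S)/R)⇒a/a/((R)/R)⇒a/a/(((S))/R)⇒a/a/(((R))/R)⇒a/a/(((a))/R)⇒a/a/(((a))/a)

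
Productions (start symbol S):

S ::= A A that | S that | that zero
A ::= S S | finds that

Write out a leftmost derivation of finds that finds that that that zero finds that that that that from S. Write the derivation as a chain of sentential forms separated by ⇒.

S ⇒ S that   [S ::= S that]
S that ⇒ S that that   [S ::= S that]
S that that ⇒ A A that that that   [S ::= A A that]
A A that that that ⇒ S S A that that that   [A ::= S S]
S S A that that that ⇒ A A that S A that that that   [S ::= A A that]
A A that S A that that that ⇒ finds that A that S A that that that   [A ::= finds that]
finds that A that S A that that that ⇒ finds that finds that that S A that that that   [A ::= finds that]
finds that finds that that S A that that that ⇒ finds that finds that that that zero A that that that   [S ::= that zero]
finds that finds that that that zero A that that that ⇒ finds that finds that that that zero finds that that that that   [A ::= finds that]

S ⇒ S that ⇒ S that that ⇒ A A that that that ⇒ S S A that that that ⇒ A A that S A that that that ⇒ finds that A that S A that that that ⇒ finds that finds that that S A that that that ⇒ finds that finds that that that zero A that that that ⇒ finds that finds that that that zero finds that that that that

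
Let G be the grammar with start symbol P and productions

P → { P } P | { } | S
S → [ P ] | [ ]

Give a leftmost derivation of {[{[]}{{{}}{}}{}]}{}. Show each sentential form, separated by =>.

P=>{P}P=>{S}P=>{[P]}P=>{[{P}P]}P=>{[{S}P]}P=>{[{[]}P]}P=>{[{[]}{P}P]}P=>{[{[]}{{P}P}P]}P=>{[{[]}{{{}}P}P]}P=>{[{[]}{{{}}{}}P]}P=>{[{[]}{{{}}{}}{}]}P=>{[{[]}{{{}}{}}{}]}{}

P => {P}P   [P → { P } P]
{P}P => {S}P   [P → S]
{S}P => {[P]}P   [S → [ P ]]
{[P]}P => {[{P}P]}P   [P → { P } P]
{[{P}P]}P => {[{S}P]}P   [P → S]
{[{S}P]}P => {[{[]}P]}P   [S → [ ]]
{[{[]}P]}P => {[{[]}{P}P]}P   [P → { P } P]
{[{[]}{P}P]}P => {[{[]}{{P}P}P]}P   [P → { P } P]
{[{[]}{{P}P}P]}P => {[{[]}{{{}}P}P]}P   [P → { }]
{[{[]}{{{}}P}P]}P => {[{[]}{{{}}{}}P]}P   [P → { }]
{[{[]}{{{}}{}}P]}P => {[{[]}{{{}}{}}{}]}P   [P → { }]
{[{[]}{{{}}{}}{}]}P => {[{[]}{{{}}{}}{}]}{}   [P → { }]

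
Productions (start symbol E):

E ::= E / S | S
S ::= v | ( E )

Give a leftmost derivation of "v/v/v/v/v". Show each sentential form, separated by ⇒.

E ⇒ E/S ⇒ E/S/S ⇒ E/S/S/S ⇒ E/S/S/S/S ⇒ S/S/S/S/S ⇒ v/S/S/S/S ⇒ v/v/S/S/S ⇒ v/v/v/S/S ⇒ v/v/v/v/S ⇒ v/v/v/v/v

E ⇒ E/S   [E ::= E / S]
E/S ⇒ E/S/S   [E ::= E / S]
E/S/S ⇒ E/S/S/S   [E ::= E / S]
E/S/S/S ⇒ E/S/S/S/S   [E ::= E / S]
E/S/S/S/S ⇒ S/S/S/S/S   [E ::= S]
S/S/S/S/S ⇒ v/S/S/S/S   [S ::= v]
v/S/S/S/S ⇒ v/v/S/S/S   [S ::= v]
v/v/S/S/S ⇒ v/v/v/S/S   [S ::= v]
v/v/v/S/S ⇒ v/v/v/v/S   [S ::= v]
v/v/v/v/S ⇒ v/v/v/v/v   [S ::= v]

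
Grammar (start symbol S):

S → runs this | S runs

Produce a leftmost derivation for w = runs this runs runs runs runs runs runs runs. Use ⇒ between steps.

S ⇒ S runs ⇒ S runs runs ⇒ S runs runs runs ⇒ S runs runs runs runs ⇒ S runs runs runs runs runs ⇒ S runs runs runs runs runs runs ⇒ S runs runs runs runs runs runs runs ⇒ runs this runs runs runs runs runs runs runs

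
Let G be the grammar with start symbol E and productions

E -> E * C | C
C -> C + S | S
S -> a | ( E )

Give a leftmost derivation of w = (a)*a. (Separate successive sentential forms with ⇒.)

E ⇒ E*C ⇒ C*C ⇒ S*C ⇒ (E)*C ⇒ (C)*C ⇒ (S)*C ⇒ (a)*C ⇒ (a)*S ⇒ (a)*a

E ⇒ E*C   [E -> E * C]
E*C ⇒ C*C   [E -> C]
C*C ⇒ S*C   [C -> S]
S*C ⇒ (E)*C   [S -> ( E )]
(E)*C ⇒ (C)*C   [E -> C]
(C)*C ⇒ (S)*C   [C -> S]
(S)*C ⇒ (a)*C   [S -> a]
(a)*C ⇒ (a)*S   [C -> S]
(a)*S ⇒ (a)*a   [S -> a]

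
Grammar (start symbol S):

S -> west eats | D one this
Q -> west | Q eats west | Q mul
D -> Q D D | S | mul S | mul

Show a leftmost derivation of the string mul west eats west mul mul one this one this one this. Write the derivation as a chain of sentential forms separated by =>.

S => D one this => mul S one this => mul D one this one this => mul S one this one this => mul D one this one this one this => mul Q D D one this one this one this => mul Q eats west D D one this one this one this => mul west eats west D D one this one this one this => mul west eats west mul D one this one this one this => mul west eats west mul mul one this one this one this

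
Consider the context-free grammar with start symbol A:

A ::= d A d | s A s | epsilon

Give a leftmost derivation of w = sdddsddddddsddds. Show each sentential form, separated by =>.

A=>sAs=>sdAds=>sddAdds=>sdddAddds=>sdddsAsddds=>sdddsdAdsddds=>sdddsddAddsddds=>sdddsdddAdddsddds=>sdddsddddddsddds

A => sAs   [A ::= s A s]
sAs => sdAds   [A ::= d A d]
sdAds => sddAdds   [A ::= d A d]
sddAdds => sdddAddds   [A ::= d A d]
sdddAddds => sdddsAsddds   [A ::= s A s]
sdddsAsddds => sdddsdAdsddds   [A ::= d A d]
sdddsdAdsddds => sdddsddAddsddds   [A ::= d A d]
sdddsddAddsddds => sdddsdddAdddsddds   [A ::= d A d]
sdddsdddAdddsddds => sdddsddddddsddds   [A ::= epsilon]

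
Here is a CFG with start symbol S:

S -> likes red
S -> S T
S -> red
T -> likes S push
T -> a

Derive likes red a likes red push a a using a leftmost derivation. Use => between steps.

S => S T => S T T => S T T T => S T T T T => likes red T T T T => likes red a T T T => likes red a likes S push T T => likes red a likes red push T T => likes red a likes red push a T => likes red a likes red push a a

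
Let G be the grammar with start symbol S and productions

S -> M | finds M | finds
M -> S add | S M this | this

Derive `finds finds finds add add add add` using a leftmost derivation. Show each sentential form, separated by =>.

S => finds M => finds S add => finds M add => finds S add add => finds M add add => finds S add add add => finds finds M add add add => finds finds S add add add add => finds finds finds add add add add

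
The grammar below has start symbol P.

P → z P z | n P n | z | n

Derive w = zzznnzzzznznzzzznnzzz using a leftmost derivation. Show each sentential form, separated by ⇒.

P ⇒ zPz ⇒ zzPzz ⇒ zzzPzzz ⇒ zzznPnzzz ⇒ zzznnPnnzzz ⇒ zzznnzPznnzzz ⇒ zzznnzzPzznnzzz ⇒ zzznnzzzPzzznnzzz ⇒ zzznnzzzzPzzzznnzzz ⇒ zzznnzzzznPnzzzznnzzz ⇒ zzznnzzzznznzzzznnzzz

P ⇒ zPz   [P → z P z]
zPz ⇒ zzPzz   [P → z P z]
zzPzz ⇒ zzzPzzz   [P → z P z]
zzzPzzz ⇒ zzznPnzzz   [P → n P n]
zzznPnzzz ⇒ zzznnPnnzzz   [P → n P n]
zzznnPnnzzz ⇒ zzznnzPznnzzz   [P → z P z]
zzznnzPznnzzz ⇒ zzznnzzPzznnzzz   [P → z P z]
zzznnzzPzznnzzz ⇒ zzznnzzzPzzznnzzz   [P → z P z]
zzznnzzzPzzznnzzz ⇒ zzznnzzzzPzzzznnzzz   [P → z P z]
zzznnzzzzPzzzznnzzz ⇒ zzznnzzzznPnzzzznnzzz   [P → n P n]
zzznnzzzznPnzzzznnzzz ⇒ zzznnzzzznznzzzznnzzz   [P → z]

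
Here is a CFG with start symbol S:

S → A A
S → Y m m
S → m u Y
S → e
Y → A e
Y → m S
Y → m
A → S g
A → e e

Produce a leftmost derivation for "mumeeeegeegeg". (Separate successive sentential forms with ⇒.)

S ⇒ AA   [S → A A]
AA ⇒ SgA   [A → S g]
SgA ⇒ AAgA   [S → A A]
AAgA ⇒ SgAgA   [A → S g]
SgAgA ⇒ muYgAgA   [S → m u Y]
muYgAgA ⇒ mumSgAgA   [Y → m S]
mumSgAgA ⇒ mumAAgAgA   [S → A A]
mumAAgAgA ⇒ mumeeAgAgA   [A → e e]
mumeeAgAgA ⇒ mumeeeegAgA   [A → e e]
mumeeeegAgA ⇒ mumeeeegeegA   [A → e e]
mumeeeegeegA ⇒ mumeeeegeegSg   [A → S g]
mumeeeegeegSg ⇒ mumeeeegeegeg   [S → e]

S ⇒ AA ⇒ SgA ⇒ AAgA ⇒ SgAgA ⇒ muYgAgA ⇒ mumSgAgA ⇒ mumAAgAgA ⇒ mumeeAgAgA ⇒ mumeeeegAgA ⇒ mumeeeegeegA ⇒ mumeeeegeegSg ⇒ mumeeeegeegeg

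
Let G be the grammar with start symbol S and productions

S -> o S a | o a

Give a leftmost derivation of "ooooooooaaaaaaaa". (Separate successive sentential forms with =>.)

S => oSa => ooSaa => oooSaaa => ooooSaaaa => oooooSaaaaa => ooooooSaaaaaa => oooooooSaaaaaaa => ooooooooaaaaaaaa

S => oSa   [S -> o S a]
oSa => ooSaa   [S -> o S a]
ooSaa => oooSaaa   [S -> o S a]
oooSaaa => ooooSaaaa   [S -> o S a]
ooooSaaaa => oooooSaaaaa   [S -> o S a]
oooooSaaaaa => ooooooSaaaaaa   [S -> o S a]
ooooooSaaaaaa => oooooooSaaaaaaa   [S -> o S a]
oooooooSaaaaaaa => ooooooooaaaaaaaa   [S -> o a]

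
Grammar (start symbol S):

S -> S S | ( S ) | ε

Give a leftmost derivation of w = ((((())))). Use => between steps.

S => (S)   [S -> ( S )]
(S) => (SS)   [S -> S S]
(SS) => (SSS)   [S -> S S]
(SSS) => ((S)SS)   [S -> ( S )]
((S)SS) => (((S))SS)   [S -> ( S )]
(((S))SS) => (((SS))SS)   [S -> S S]
(((SS))SS) => ((((S)S))SS)   [S -> ( S )]
((((S)S))SS) => (((((S))S))SS)   [S -> ( S )]
(((((S))S))SS) => ((((())S))SS)   [S -> ε]
((((())S))SS) => ((((())))SS)   [S -> ε]
((((())))SS) => ((((())))S)   [S -> ε]
((((())))S) => ((((()))))   [S -> ε]

S => (S) => (SS) => (SSS) => ((S)SS) => (((S))SS) => (((SS))SS) => ((((S)S))SS) => (((((S))S))SS) => ((((())S))SS) => ((((())))SS) => ((((())))S) => ((((()))))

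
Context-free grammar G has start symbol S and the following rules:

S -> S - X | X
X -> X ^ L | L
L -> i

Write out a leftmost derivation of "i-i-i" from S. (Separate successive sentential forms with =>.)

S => S-X => S-X-X => X-X-X => L-X-X => i-X-X => i-L-X => i-i-X => i-i-L => i-i-i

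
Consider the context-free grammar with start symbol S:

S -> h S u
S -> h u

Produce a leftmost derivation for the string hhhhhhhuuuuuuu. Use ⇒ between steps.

S ⇒ hSu ⇒ hhSuu ⇒ hhhSuuu ⇒ hhhhSuuuu ⇒ hhhhhSuuuuu ⇒ hhhhhhSuuuuuu ⇒ hhhhhhhuuuuuuu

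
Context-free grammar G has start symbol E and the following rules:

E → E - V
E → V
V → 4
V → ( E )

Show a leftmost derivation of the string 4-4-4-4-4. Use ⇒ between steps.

E ⇒ E-V ⇒ E-V-V ⇒ E-V-V-V ⇒ E-V-V-V-V ⇒ V-V-V-V-V ⇒ 4-V-V-V-V ⇒ 4-4-V-V-V ⇒ 4-4-4-V-V ⇒ 4-4-4-4-V ⇒ 4-4-4-4-4

E ⇒ E-V   [E → E - V]
E-V ⇒ E-V-V   [E → E - V]
E-V-V ⇒ E-V-V-V   [E → E - V]
E-V-V-V ⇒ E-V-V-V-V   [E → E - V]
E-V-V-V-V ⇒ V-V-V-V-V   [E → V]
V-V-V-V-V ⇒ 4-V-V-V-V   [V → 4]
4-V-V-V-V ⇒ 4-4-V-V-V   [V → 4]
4-4-V-V-V ⇒ 4-4-4-V-V   [V → 4]
4-4-4-V-V ⇒ 4-4-4-4-V   [V → 4]
4-4-4-4-V ⇒ 4-4-4-4-4   [V → 4]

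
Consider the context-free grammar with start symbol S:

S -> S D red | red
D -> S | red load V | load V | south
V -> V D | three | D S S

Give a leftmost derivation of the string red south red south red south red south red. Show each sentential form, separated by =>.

S => S D red => S D red D red => S D red D red D red => S D red D red D red D red => red D red D red D red D red => red south red D red D red D red => red south red south red D red D red => red south red south red south red D red => red south red south red south red south red

S => S D red   [S -> S D red]
S D red => S D red D red   [S -> S D red]
S D red D red => S D red D red D red   [S -> S D red]
S D red D red D red => S D red D red D red D red   [S -> S D red]
S D red D red D red D red => red D red D red D red D red   [S -> red]
red D red D red D red D red => red south red D red D red D red   [D -> south]
red south red D red D red D red => red south red south red D red D red   [D -> south]
red south red south red D red D red => red south red south red south red D red   [D -> south]
red south red south red south red D red => red south red south red south red south red   [D -> south]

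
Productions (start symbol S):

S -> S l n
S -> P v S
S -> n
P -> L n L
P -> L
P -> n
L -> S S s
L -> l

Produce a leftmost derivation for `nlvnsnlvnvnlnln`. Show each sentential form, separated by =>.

S => Sln => Slnln => PvSlnln => LnLvSlnln => SSsnLvSlnln => nSsnLvSlnln => nPvSsnLvSlnln => nLvSsnLvSlnln => nlvSsnLvSlnln => nlvnsnLvSlnln => nlvnsnlvSlnln => nlvnsnlvPvSlnln => nlvnsnlvnvSlnln => nlvnsnlvnvnlnln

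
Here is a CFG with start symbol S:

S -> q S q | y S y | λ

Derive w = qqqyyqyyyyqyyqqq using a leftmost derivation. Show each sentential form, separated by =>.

S=>qSq=>qqSqq=>qqqSqqq=>qqqySyqqq=>qqqyySyyqqq=>qqqyyqSqyyqqq=>qqqyyqySyqyyqqq=>qqqyyqyySyyqyyqqq=>qqqyyqyyyyqyyqqq

S => qSq   [S -> q S q]
qSq => qqSqq   [S -> q S q]
qqSqq => qqqSqqq   [S -> q S q]
qqqSqqq => qqqySyqqq   [S -> y S y]
qqqySyqqq => qqqyySyyqqq   [S -> y S y]
qqqyySyyqqq => qqqyyqSqyyqqq   [S -> q S q]
qqqyyqSqyyqqq => qqqyyqySyqyyqqq   [S -> y S y]
qqqyyqySyqyyqqq => qqqyyqyySyyqyyqqq   [S -> y S y]
qqqyyqyySyyqyyqqq => qqqyyqyyyyqyyqqq   [S -> λ]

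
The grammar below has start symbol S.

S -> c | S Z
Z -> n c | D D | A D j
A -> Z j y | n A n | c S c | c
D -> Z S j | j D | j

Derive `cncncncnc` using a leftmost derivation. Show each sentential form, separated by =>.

S => SZ   [S -> S Z]
SZ => SZZ   [S -> S Z]
SZZ => SZZZ   [S -> S Z]
SZZZ => SZZZZ   [S -> S Z]
SZZZZ => cZZZZ   [S -> c]
cZZZZ => cncZZZ   [Z -> n c]
cncZZZ => cncncZZ   [Z -> n c]
cncncZZ => cncncncZ   [Z -> n c]
cncncncZ => cncncncnc   [Z -> n c]

S => SZ => SZZ => SZZZ => SZZZZ => cZZZZ => cncZZZ => cncncZZ => cncncncZ => cncncncnc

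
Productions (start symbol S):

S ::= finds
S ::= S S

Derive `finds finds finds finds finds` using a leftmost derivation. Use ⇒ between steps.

S ⇒ S S ⇒ S S S ⇒ S S S S ⇒ finds S S S ⇒ finds finds S S ⇒ finds finds S S S ⇒ finds finds finds S S ⇒ finds finds finds finds S ⇒ finds finds finds finds finds

S ⇒ S S   [S ::= S S]
S S ⇒ S S S   [S ::= S S]
S S S ⇒ S S S S   [S ::= S S]
S S S S ⇒ finds S S S   [S ::= finds]
finds S S S ⇒ finds finds S S   [S ::= finds]
finds finds S S ⇒ finds finds S S S   [S ::= S S]
finds finds S S S ⇒ finds finds finds S S   [S ::= finds]
finds finds finds S S ⇒ finds finds finds finds S   [S ::= finds]
finds finds finds finds S ⇒ finds finds finds finds finds   [S ::= finds]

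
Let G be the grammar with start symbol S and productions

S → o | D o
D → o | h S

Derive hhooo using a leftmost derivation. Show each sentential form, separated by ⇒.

S ⇒ Do ⇒ hSo ⇒ hDoo ⇒ hhSoo ⇒ hhooo

S ⇒ Do   [S → D o]
Do ⇒ hSo   [D → h S]
hSo ⇒ hDoo   [S → D o]
hDoo ⇒ hhSoo   [D → h S]
hhSoo ⇒ hhooo   [S → o]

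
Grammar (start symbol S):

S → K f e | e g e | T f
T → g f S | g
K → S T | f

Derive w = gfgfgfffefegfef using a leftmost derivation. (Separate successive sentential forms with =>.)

S=>Tf=>gfSf=>gfKfef=>gfSTfef=>gfKfeTfef=>gfSTfeTfef=>gfTfTfeTfef=>gfgfTfeTfef=>gfgfgfSfeTfef=>gfgfgfKfefeTfef=>gfgfgfffefeTfef=>gfgfgfffefegfef

S => Tf   [S → T f]
Tf => gfSf   [T → g f S]
gfSf => gfKfef   [S → K f e]
gfKfef => gfSTfef   [K → S T]
gfSTfef => gfKfeTfef   [S → K f e]
gfKfeTfef => gfSTfeTfef   [K → S T]
gfSTfeTfef => gfTfTfeTfef   [S → T f]
gfTfTfeTfef => gfgfTfeTfef   [T → g]
gfgfTfeTfef => gfgfgfSfeTfef   [T → g f S]
gfgfgfSfeTfef => gfgfgfKfefeTfef   [S → K f e]
gfgfgfKfefeTfef => gfgfgfffefeTfef   [K → f]
gfgfgfffefeTfef => gfgfgfffefegfef   [T → g]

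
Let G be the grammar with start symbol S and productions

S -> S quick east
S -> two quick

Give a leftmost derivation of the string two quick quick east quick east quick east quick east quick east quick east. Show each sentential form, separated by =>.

S => S quick east => S quick east quick east => S quick east quick east quick east => S quick east quick east quick east quick east => S quick east quick east quick east quick east quick east => S quick east quick east quick east quick east quick east quick east => two quick quick east quick east quick east quick east quick east quick east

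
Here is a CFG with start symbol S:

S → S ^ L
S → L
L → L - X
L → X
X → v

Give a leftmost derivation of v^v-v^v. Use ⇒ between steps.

S⇒S^L⇒S^L^L⇒L^L^L⇒X^L^L⇒v^L^L⇒v^L-X^L⇒v^X-X^L⇒v^v-X^L⇒v^v-v^L⇒v^v-v^X⇒v^v-v^v

S ⇒ S^L   [S → S ^ L]
S^L ⇒ S^L^L   [S → S ^ L]
S^L^L ⇒ L^L^L   [S → L]
L^L^L ⇒ X^L^L   [L → X]
X^L^L ⇒ v^L^L   [X → v]
v^L^L ⇒ v^L-X^L   [L → L - X]
v^L-X^L ⇒ v^X-X^L   [L → X]
v^X-X^L ⇒ v^v-X^L   [X → v]
v^v-X^L ⇒ v^v-v^L   [X → v]
v^v-v^L ⇒ v^v-v^X   [L → X]
v^v-v^X ⇒ v^v-v^v   [X → v]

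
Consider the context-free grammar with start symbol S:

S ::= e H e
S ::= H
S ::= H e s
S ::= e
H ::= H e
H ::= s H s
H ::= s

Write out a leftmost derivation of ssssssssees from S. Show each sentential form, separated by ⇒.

S ⇒ H   [S ::= H]
H ⇒ sHs   [H ::= s H s]
sHs ⇒ sHes   [H ::= H e]
sHes ⇒ sHees   [H ::= H e]
sHees ⇒ ssHsees   [H ::= s H s]
ssHsees ⇒ sssHssees   [H ::= s H s]
sssHssees ⇒ ssssHsssees   [H ::= s H s]
ssssHsssees ⇒ ssssssssees   [H ::= s]

S ⇒ H ⇒ sHs ⇒ sHes ⇒ sHees ⇒ ssHsees ⇒ sssHssees ⇒ ssssHsssees ⇒ ssssssssees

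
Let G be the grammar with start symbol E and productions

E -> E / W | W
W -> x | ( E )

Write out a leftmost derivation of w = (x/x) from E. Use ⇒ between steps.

E ⇒ W ⇒ (E) ⇒ (E/W) ⇒ (W/W) ⇒ (x/W) ⇒ (x/x)

E ⇒ W   [E -> W]
W ⇒ (E)   [W -> ( E )]
(E) ⇒ (E/W)   [E -> E / W]
(E/W) ⇒ (W/W)   [E -> W]
(W/W) ⇒ (x/W)   [W -> x]
(x/W) ⇒ (x/x)   [W -> x]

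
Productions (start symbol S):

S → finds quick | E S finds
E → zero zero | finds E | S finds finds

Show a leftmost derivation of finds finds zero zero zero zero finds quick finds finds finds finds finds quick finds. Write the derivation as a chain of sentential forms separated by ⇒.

S ⇒ E S finds ⇒ finds E S finds ⇒ finds S finds finds S finds ⇒ finds E S finds finds finds S finds ⇒ finds finds E S finds finds finds S finds ⇒ finds finds zero zero S finds finds finds S finds ⇒ finds finds zero zero E S finds finds finds finds S finds ⇒ finds finds zero zero zero zero S finds finds finds finds S finds ⇒ finds finds zero zero zero zero finds quick finds finds finds finds S finds ⇒ finds finds zero zero zero zero finds quick finds finds finds finds finds quick finds

S ⇒ E S finds   [S → E S finds]
E S finds ⇒ finds E S finds   [E → finds E]
finds E S finds ⇒ finds S finds finds S finds   [E → S finds finds]
finds S finds finds S finds ⇒ finds E S finds finds finds S finds   [S → E S finds]
finds E S finds finds finds S finds ⇒ finds finds E S finds finds finds S finds   [E → finds E]
finds finds E S finds finds finds S finds ⇒ finds finds zero zero S finds finds finds S finds   [E → zero zero]
finds finds zero zero S finds finds finds S finds ⇒ finds finds zero zero E S finds finds finds finds S finds   [S → E S finds]
finds finds zero zero E S finds finds finds finds S finds ⇒ finds finds zero zero zero zero S finds finds finds finds S finds   [E → zero zero]
finds finds zero zero zero zero S finds finds finds finds S finds ⇒ finds finds zero zero zero zero finds quick finds finds finds finds S finds   [S → finds quick]
finds finds zero zero zero zero finds quick finds finds finds finds S finds ⇒ finds finds zero zero zero zero finds quick finds finds finds finds finds quick finds   [S → finds quick]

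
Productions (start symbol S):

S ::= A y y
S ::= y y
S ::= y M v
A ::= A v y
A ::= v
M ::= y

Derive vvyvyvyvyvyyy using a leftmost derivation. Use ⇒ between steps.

S ⇒ Ayy   [S ::= A y y]
Ayy ⇒ Avyyy   [A ::= A v y]
Avyyy ⇒ Avyvyyy   [A ::= A v y]
Avyvyyy ⇒ Avyvyvyyy   [A ::= A v y]
Avyvyvyyy ⇒ Avyvyvyvyyy   [A ::= A v y]
Avyvyvyvyyy ⇒ Avyvyvyvyvyyy   [A ::= A v y]
Avyvyvyvyvyyy ⇒ vvyvyvyvyvyyy   [A ::= v]

S ⇒ Ayy ⇒ Avyyy ⇒ Avyvyyy ⇒ Avyvyvyyy ⇒ Avyvyvyvyyy ⇒ Avyvyvyvyvyyy ⇒ vvyvyvyvyvyyy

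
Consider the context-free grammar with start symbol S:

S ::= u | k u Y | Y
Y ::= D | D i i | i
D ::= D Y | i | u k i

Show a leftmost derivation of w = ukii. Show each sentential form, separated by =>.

S => Y   [S ::= Y]
Y => D   [Y ::= D]
D => DY   [D ::= D Y]
DY => ukiY   [D ::= u k i]
ukiY => ukiD   [Y ::= D]
ukiD => ukii   [D ::= i]

S=>Y=>D=>DY=>ukiY=>ukiD=>ukii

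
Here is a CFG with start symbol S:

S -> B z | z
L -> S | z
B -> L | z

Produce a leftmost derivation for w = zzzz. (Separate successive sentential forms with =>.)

S => Bz   [S -> B z]
Bz => Lz   [B -> L]
Lz => Sz   [L -> S]
Sz => Bzz   [S -> B z]
Bzz => Lzz   [B -> L]
Lzz => Szz   [L -> S]
Szz => Bzzz   [S -> B z]
Bzzz => Lzzz   [B -> L]
Lzzz => Szzz   [L -> S]
Szzz => zzzz   [S -> z]

S => Bz => Lz => Sz => Bzz => Lzz => Szz => Bzzz => Lzzz => Szzz => zzzz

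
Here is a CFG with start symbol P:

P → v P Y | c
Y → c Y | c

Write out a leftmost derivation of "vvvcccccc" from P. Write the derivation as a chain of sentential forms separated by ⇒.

P ⇒ vPY ⇒ vvPYY ⇒ vvvPYYY ⇒ vvvcYYY ⇒ vvvccYY ⇒ vvvcccY ⇒ vvvccccY ⇒ vvvcccccY ⇒ vvvcccccc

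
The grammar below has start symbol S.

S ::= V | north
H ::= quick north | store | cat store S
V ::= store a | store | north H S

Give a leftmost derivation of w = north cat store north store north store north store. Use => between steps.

S => V   [S ::= V]
V => north H S   [V ::= north H S]
north H S => north cat store S S   [H ::= cat store S]
north cat store S S => north cat store V S   [S ::= V]
north cat store V S => north cat store north H S S   [V ::= north H S]
north cat store north H S S => north cat store north store S S   [H ::= store]
north cat store north store S S => north cat store north store V S   [S ::= V]
north cat store north store V S => north cat store north store north H S S   [V ::= north H S]
north cat store north store north H S S => north cat store north store north store S S   [H ::= store]
north cat store north store north store S S => north cat store north store north store north S   [S ::= north]
north cat store north store north store north S => north cat store north store north store north V   [S ::= V]
north cat store north store north store north V => north cat store north store north store north store   [V ::= store]

S => V => north H S => north cat store S S => north cat store V S => north cat store north H S S => north cat store north store S S => north cat store north store V S => north cat store north store north H S S => north cat store north store north store S S => north cat store north store north store north S => north cat store north store north store north V => north cat store north store north store north store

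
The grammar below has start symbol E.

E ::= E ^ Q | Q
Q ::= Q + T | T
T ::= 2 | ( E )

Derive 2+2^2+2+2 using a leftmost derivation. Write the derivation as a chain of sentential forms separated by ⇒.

E ⇒ E^Q ⇒ Q^Q ⇒ Q+T^Q ⇒ T+T^Q ⇒ 2+T^Q ⇒ 2+2^Q ⇒ 2+2^Q+T ⇒ 2+2^Q+T+T ⇒ 2+2^T+T+T ⇒ 2+2^2+T+T ⇒ 2+2^2+2+T ⇒ 2+2^2+2+2

E ⇒ E^Q   [E ::= E ^ Q]
E^Q ⇒ Q^Q   [E ::= Q]
Q^Q ⇒ Q+T^Q   [Q ::= Q + T]
Q+T^Q ⇒ T+T^Q   [Q ::= T]
T+T^Q ⇒ 2+T^Q   [T ::= 2]
2+T^Q ⇒ 2+2^Q   [T ::= 2]
2+2^Q ⇒ 2+2^Q+T   [Q ::= Q + T]
2+2^Q+T ⇒ 2+2^Q+T+T   [Q ::= Q + T]
2+2^Q+T+T ⇒ 2+2^T+T+T   [Q ::= T]
2+2^T+T+T ⇒ 2+2^2+T+T   [T ::= 2]
2+2^2+T+T ⇒ 2+2^2+2+T   [T ::= 2]
2+2^2+2+T ⇒ 2+2^2+2+2   [T ::= 2]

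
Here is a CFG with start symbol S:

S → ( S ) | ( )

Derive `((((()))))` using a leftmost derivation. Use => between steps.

S => (S)   [S → ( S )]
(S) => ((S))   [S → ( S )]
((S)) => (((S)))   [S → ( S )]
(((S))) => ((((S))))   [S → ( S )]
((((S)))) => ((((()))))   [S → ( )]

S => (S) => ((S)) => (((S))) => ((((S)))) => ((((()))))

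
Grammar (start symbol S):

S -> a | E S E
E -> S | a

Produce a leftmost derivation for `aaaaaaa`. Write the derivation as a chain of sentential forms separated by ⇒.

S⇒ESE⇒SSE⇒ESESE⇒SSESE⇒ESESESE⇒aSESESE⇒aaESESE⇒aaaSESE⇒aaaaESE⇒aaaaaSE⇒aaaaaaE⇒aaaaaaa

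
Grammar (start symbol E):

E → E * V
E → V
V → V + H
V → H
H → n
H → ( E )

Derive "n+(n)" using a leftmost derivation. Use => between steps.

E => V => V+H => H+H => n+H => n+(E) => n+(V) => n+(H) => n+(n)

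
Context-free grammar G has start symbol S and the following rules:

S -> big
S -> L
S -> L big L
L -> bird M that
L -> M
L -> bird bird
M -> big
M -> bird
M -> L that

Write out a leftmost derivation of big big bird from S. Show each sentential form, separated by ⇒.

S ⇒ L big L ⇒ M big L ⇒ big big L ⇒ big big M ⇒ big big bird

S ⇒ L big L   [S -> L big L]
L big L ⇒ M big L   [L -> M]
M big L ⇒ big big L   [M -> big]
big big L ⇒ big big M   [L -> M]
big big M ⇒ big big bird   [M -> bird]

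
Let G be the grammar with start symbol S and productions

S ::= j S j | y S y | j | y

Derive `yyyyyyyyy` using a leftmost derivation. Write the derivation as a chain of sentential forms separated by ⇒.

S⇒ySy⇒yySyy⇒yyySyyy⇒yyyySyyyy⇒yyyyyyyyy

S ⇒ ySy   [S ::= y S y]
ySy ⇒ yySyy   [S ::= y S y]
yySyy ⇒ yyySyyy   [S ::= y S y]
yyySyyy ⇒ yyyySyyyy   [S ::= y S y]
yyyySyyyy ⇒ yyyyyyyyy   [S ::= y]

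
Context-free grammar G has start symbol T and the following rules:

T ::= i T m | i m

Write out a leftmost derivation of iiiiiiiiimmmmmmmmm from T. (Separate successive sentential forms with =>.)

T => iTm   [T ::= i T m]
iTm => iiTmm   [T ::= i T m]
iiTmm => iiiTmmm   [T ::= i T m]
iiiTmmm => iiiiTmmmm   [T ::= i T m]
iiiiTmmmm => iiiiiTmmmmm   [T ::= i T m]
iiiiiTmmmmm => iiiiiiTmmmmmm   [T ::= i T m]
iiiiiiTmmmmmm => iiiiiiiTmmmmmmm   [T ::= i T m]
iiiiiiiTmmmmmmm => iiiiiiiiTmmmmmmmm   [T ::= i T m]
iiiiiiiiTmmmmmmmm => iiiiiiiiimmmmmmmmm   [T ::= i m]

T => iTm => iiTmm => iiiTmmm => iiiiTmmmm => iiiiiTmmmmm => iiiiiiTmmmmmm => iiiiiiiTmmmmmmm => iiiiiiiiTmmmmmmmm => iiiiiiiiimmmmmmmmm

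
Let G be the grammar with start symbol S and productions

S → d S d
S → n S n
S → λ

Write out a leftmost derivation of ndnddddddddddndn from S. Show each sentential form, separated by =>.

S => nSn => ndSdn => ndnSndn => ndndSdndn => ndnddSddndn => ndndddSdddndn => ndnddddSddddndn => ndndddddSdddddndn => ndnddddddddddndn

S => nSn   [S → n S n]
nSn => ndSdn   [S → d S d]
ndSdn => ndnSndn   [S → n S n]
ndnSndn => ndndSdndn   [S → d S d]
ndndSdndn => ndnddSddndn   [S → d S d]
ndnddSddndn => ndndddSdddndn   [S → d S d]
ndndddSdddndn => ndnddddSddddndn   [S → d S d]
ndnddddSddddndn => ndndddddSdddddndn   [S → d S d]
ndndddddSdddddndn => ndnddddddddddndn   [S → λ]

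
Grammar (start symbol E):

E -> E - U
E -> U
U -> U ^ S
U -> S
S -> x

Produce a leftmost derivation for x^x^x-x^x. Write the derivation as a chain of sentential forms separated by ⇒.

E⇒E-U⇒U-U⇒U^S-U⇒U^S^S-U⇒S^S^S-U⇒x^S^S-U⇒x^x^S-U⇒x^x^x-U⇒x^x^x-U^S⇒x^x^x-S^S⇒x^x^x-x^S⇒x^x^x-x^x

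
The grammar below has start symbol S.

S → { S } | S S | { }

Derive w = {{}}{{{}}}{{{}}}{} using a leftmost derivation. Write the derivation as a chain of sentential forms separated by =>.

S => SS => SSS => {S}SS => {{}}SS => {{}}{S}S => {{}}{{S}}S => {{}}{{{}}}S => {{}}{{{}}}SS => {{}}{{{}}}{S}S => {{}}{{{}}}{{S}}S => {{}}{{{}}}{{{}}}S => {{}}{{{}}}{{{}}}{}

S => SS   [S → S S]
SS => SSS   [S → S S]
SSS => {S}SS   [S → { S }]
{S}SS => {{}}SS   [S → { }]
{{}}SS => {{}}{S}S   [S → { S }]
{{}}{S}S => {{}}{{S}}S   [S → { S }]
{{}}{{S}}S => {{}}{{{}}}S   [S → { }]
{{}}{{{}}}S => {{}}{{{}}}SS   [S → S S]
{{}}{{{}}}SS => {{}}{{{}}}{S}S   [S → { S }]
{{}}{{{}}}{S}S => {{}}{{{}}}{{S}}S   [S → { S }]
{{}}{{{}}}{{S}}S => {{}}{{{}}}{{{}}}S   [S → { }]
{{}}{{{}}}{{{}}}S => {{}}{{{}}}{{{}}}{}   [S → { }]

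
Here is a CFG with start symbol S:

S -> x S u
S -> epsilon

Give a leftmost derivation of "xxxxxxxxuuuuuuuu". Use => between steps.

S => xSu => xxSuu => xxxSuuu => xxxxSuuuu => xxxxxSuuuuu => xxxxxxSuuuuuu => xxxxxxxSuuuuuuu => xxxxxxxxSuuuuuuuu => xxxxxxxxuuuuuuuu

S => xSu   [S -> x S u]
xSu => xxSuu   [S -> x S u]
xxSuu => xxxSuuu   [S -> x S u]
xxxSuuu => xxxxSuuuu   [S -> x S u]
xxxxSuuuu => xxxxxSuuuuu   [S -> x S u]
xxxxxSuuuuu => xxxxxxSuuuuuu   [S -> x S u]
xxxxxxSuuuuuu => xxxxxxxSuuuuuuu   [S -> x S u]
xxxxxxxSuuuuuuu => xxxxxxxxSuuuuuuuu   [S -> x S u]
xxxxxxxxSuuuuuuuu => xxxxxxxxuuuuuuuu   [S -> epsilon]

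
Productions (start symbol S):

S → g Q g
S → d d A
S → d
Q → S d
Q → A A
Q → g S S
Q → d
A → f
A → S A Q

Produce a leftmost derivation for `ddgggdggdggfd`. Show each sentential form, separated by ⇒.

S ⇒ ddA   [S → d d A]
ddA ⇒ ddSAQ   [A → S A Q]
ddSAQ ⇒ ddgQgAQ   [S → g Q g]
ddgQgAQ ⇒ ddggSSgAQ   [Q → g S S]
ddggSSgAQ ⇒ ddgggQgSgAQ   [S → g Q g]
ddgggQgSgAQ ⇒ ddgggdgSgAQ   [Q → d]
ddgggdgSgAQ ⇒ ddgggdggQggAQ   [S → g Q g]
ddgggdggQggAQ ⇒ ddgggdggdggAQ   [Q → d]
ddgggdggdggAQ ⇒ ddgggdggdggfQ   [A → f]
ddgggdggdggfQ ⇒ ddgggdggdggfd   [Q → d]

S ⇒ ddA ⇒ ddSAQ ⇒ ddgQgAQ ⇒ ddggSSgAQ ⇒ ddgggQgSgAQ ⇒ ddgggdgSgAQ ⇒ ddgggdggQggAQ ⇒ ddgggdggdggAQ ⇒ ddgggdggdggfQ ⇒ ddgggdggdggfd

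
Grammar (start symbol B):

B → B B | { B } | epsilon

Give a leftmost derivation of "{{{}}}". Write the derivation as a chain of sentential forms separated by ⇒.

B⇒BB⇒{B}B⇒{BB}B⇒{BBB}B⇒{{B}BB}B⇒{{{B}}BB}B⇒{{{}}BB}B⇒{{{}}B}B⇒{{{}}}B⇒{{{}}}

B ⇒ BB   [B → B B]
BB ⇒ {B}B   [B → { B }]
{B}B ⇒ {BB}B   [B → B B]
{BB}B ⇒ {BBB}B   [B → B B]
{BBB}B ⇒ {{B}BB}B   [B → { B }]
{{B}BB}B ⇒ {{{B}}BB}B   [B → { B }]
{{{B}}BB}B ⇒ {{{}}BB}B   [B → epsilon]
{{{}}BB}B ⇒ {{{}}B}B   [B → epsilon]
{{{}}B}B ⇒ {{{}}}B   [B → epsilon]
{{{}}}B ⇒ {{{}}}   [B → epsilon]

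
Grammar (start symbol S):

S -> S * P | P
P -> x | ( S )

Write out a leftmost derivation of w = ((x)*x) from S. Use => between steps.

S => P   [S -> P]
P => (S)   [P -> ( S )]
(S) => (S*P)   [S -> S * P]
(S*P) => (P*P)   [S -> P]
(P*P) => ((S)*P)   [P -> ( S )]
((S)*P) => ((P)*P)   [S -> P]
((P)*P) => ((x)*P)   [P -> x]
((x)*P) => ((x)*x)   [P -> x]

S => P => (S) => (S*P) => (P*P) => ((S)*P) => ((P)*P) => ((x)*P) => ((x)*x)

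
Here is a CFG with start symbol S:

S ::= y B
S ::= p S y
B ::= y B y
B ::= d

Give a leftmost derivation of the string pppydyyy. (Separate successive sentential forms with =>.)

S => pSy => ppSyy => pppSyyy => pppyByyy => pppydyyy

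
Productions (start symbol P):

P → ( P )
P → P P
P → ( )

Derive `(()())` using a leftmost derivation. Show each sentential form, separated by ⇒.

P ⇒ (P)   [P → ( P )]
(P) ⇒ (PP)   [P → P P]
(PP) ⇒ (()P)   [P → ( )]
(()P) ⇒ (()())   [P → ( )]

P⇒(P)⇒(PP)⇒(()P)⇒(()())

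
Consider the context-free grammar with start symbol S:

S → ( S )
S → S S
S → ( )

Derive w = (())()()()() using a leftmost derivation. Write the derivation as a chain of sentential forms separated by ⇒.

S ⇒ SS ⇒ SSS ⇒ SSSS ⇒ SSSSS ⇒ (S)SSSS ⇒ (())SSSS ⇒ (())()SSS ⇒ (())()()SS ⇒ (())()()()S ⇒ (())()()()()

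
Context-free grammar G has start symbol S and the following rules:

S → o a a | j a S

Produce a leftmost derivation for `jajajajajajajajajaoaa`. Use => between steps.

S => jaS => jajaS => jajajaS => jajajajaS => jajajajajaS => jajajajajajaS => jajajajajajajaS => jajajajajajajajaS => jajajajajajajajajaS => jajajajajajajajajaoaa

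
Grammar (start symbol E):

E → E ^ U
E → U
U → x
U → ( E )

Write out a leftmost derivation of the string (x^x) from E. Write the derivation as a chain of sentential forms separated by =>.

E => U => (E) => (E^U) => (U^U) => (x^U) => (x^x)

E => U   [E → U]
U => (E)   [U → ( E )]
(E) => (E^U)   [E → E ^ U]
(E^U) => (U^U)   [E → U]
(U^U) => (x^U)   [U → x]
(x^U) => (x^x)   [U → x]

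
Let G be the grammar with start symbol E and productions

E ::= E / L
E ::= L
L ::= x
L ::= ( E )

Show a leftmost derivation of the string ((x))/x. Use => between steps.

E => E/L   [E ::= E / L]
E/L => L/L   [E ::= L]
L/L => (E)/L   [L ::= ( E )]
(E)/L => (L)/L   [E ::= L]
(L)/L => ((E))/L   [L ::= ( E )]
((E))/L => ((L))/L   [E ::= L]
((L))/L => ((x))/L   [L ::= x]
((x))/L => ((x))/x   [L ::= x]

E => E/L => L/L => (E)/L => (L)/L => ((E))/L => ((L))/L => ((x))/L => ((x))/x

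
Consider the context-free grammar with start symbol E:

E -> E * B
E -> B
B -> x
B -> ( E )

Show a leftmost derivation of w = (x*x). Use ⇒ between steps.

E ⇒ B ⇒ (E) ⇒ (E*B) ⇒ (B*B) ⇒ (x*B) ⇒ (x*x)

E ⇒ B   [E -> B]
B ⇒ (E)   [B -> ( E )]
(E) ⇒ (E*B)   [E -> E * B]
(E*B) ⇒ (B*B)   [E -> B]
(B*B) ⇒ (x*B)   [B -> x]
(x*B) ⇒ (x*x)   [B -> x]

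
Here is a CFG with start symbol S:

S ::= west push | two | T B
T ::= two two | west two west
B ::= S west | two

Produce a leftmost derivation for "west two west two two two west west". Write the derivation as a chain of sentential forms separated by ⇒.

S ⇒ T B   [S ::= T B]
T B ⇒ west two west B   [T ::= west two west]
west two west B ⇒ west two west S west   [B ::= S west]
west two west S west ⇒ west two west T B west   [S ::= T B]
west two west T B west ⇒ west two west two two B west   [T ::= two two]
west two west two two B west ⇒ west two west two two S west west   [B ::= S west]
west two west two two S west west ⇒ west two west two two two west west   [S ::= two]

S ⇒ T B ⇒ west two west B ⇒ west two west S west ⇒ west two west T B west ⇒ west two west two two B west ⇒ west two west two two S west west ⇒ west two west two two two west west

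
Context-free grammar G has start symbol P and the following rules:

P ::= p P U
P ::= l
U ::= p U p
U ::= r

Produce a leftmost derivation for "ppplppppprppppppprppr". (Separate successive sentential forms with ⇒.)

P⇒pPU⇒ppPUU⇒pppPUUU⇒ppplUUU⇒ppplpUpUU⇒ppplppUppUU⇒ppplpppUpppUU⇒ppplppppUppppUU⇒ppplpppppUpppppUU⇒ppplppppprpppppUU⇒ppplppppprppppppUpU⇒ppplppppprpppppppUppU⇒ppplppppprppppppprppU⇒ppplppppprppppppprppr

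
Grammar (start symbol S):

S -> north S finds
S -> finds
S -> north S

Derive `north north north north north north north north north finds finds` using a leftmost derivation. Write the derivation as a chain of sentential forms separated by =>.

S => north S => north north S => north north north S => north north north north S => north north north north north S => north north north north north north S => north north north north north north north S => north north north north north north north north S => north north north north north north north north north S finds => north north north north north north north north north finds finds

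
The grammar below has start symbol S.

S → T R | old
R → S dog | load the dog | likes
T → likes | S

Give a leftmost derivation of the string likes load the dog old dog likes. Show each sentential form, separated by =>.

S => T R => S R => T R R => S R R => T R R R => likes R R R => likes load the dog R R => likes load the dog S dog R => likes load the dog old dog R => likes load the dog old dog likes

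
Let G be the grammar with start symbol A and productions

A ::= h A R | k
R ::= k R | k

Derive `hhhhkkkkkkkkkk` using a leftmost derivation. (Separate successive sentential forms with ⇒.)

A ⇒ hAR ⇒ hhARR ⇒ hhhARRR ⇒ hhhhARRRR ⇒ hhhhkRRRR ⇒ hhhhkkRRRR ⇒ hhhhkkkRRRR ⇒ hhhhkkkkRRRR ⇒ hhhhkkkkkRRRR ⇒ hhhhkkkkkkRRR ⇒ hhhhkkkkkkkRR ⇒ hhhhkkkkkkkkR ⇒ hhhhkkkkkkkkkR ⇒ hhhhkkkkkkkkkk

A ⇒ hAR   [A ::= h A R]
hAR ⇒ hhARR   [A ::= h A R]
hhARR ⇒ hhhARRR   [A ::= h A R]
hhhARRR ⇒ hhhhARRRR   [A ::= h A R]
hhhhARRRR ⇒ hhhhkRRRR   [A ::= k]
hhhhkRRRR ⇒ hhhhkkRRRR   [R ::= k R]
hhhhkkRRRR ⇒ hhhhkkkRRRR   [R ::= k R]
hhhhkkkRRRR ⇒ hhhhkkkkRRRR   [R ::= k R]
hhhhkkkkRRRR ⇒ hhhhkkkkkRRRR   [R ::= k R]
hhhhkkkkkRRRR ⇒ hhhhkkkkkkRRR   [R ::= k]
hhhhkkkkkkRRR ⇒ hhhhkkkkkkkRR   [R ::= k]
hhhhkkkkkkkRR ⇒ hhhhkkkkkkkkR   [R ::= k]
hhhhkkkkkkkkR ⇒ hhhhkkkkkkkkkR   [R ::= k R]
hhhhkkkkkkkkkR ⇒ hhhhkkkkkkkkkk   [R ::= k]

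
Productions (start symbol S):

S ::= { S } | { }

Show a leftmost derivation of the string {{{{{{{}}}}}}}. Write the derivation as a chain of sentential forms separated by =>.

S => {S} => {{S}} => {{{S}}} => {{{{S}}}} => {{{{{S}}}}} => {{{{{{S}}}}}} => {{{{{{{}}}}}}}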